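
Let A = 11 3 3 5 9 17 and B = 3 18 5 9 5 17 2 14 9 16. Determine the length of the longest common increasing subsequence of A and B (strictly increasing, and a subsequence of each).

A longest common strictly increasing subsequence is 3, 5, 9, 17 (length 4); it appears in order in both A and B, and no longer such subsequence exists.

4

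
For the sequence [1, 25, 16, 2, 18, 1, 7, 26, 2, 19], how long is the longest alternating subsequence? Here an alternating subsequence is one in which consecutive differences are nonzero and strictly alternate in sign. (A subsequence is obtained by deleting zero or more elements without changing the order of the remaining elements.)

8

Track the best alternating length ending on an up-step vs a down-step at each position: up/down = 1/1, 2/1, 2/3, 2/3, 4/3, 1/5, 6/5, 6/1, 6/7, 8/7.
The maximum over both is 8; one such subsequence is 1, 25, 16, 18, 1, 7, 2, 19.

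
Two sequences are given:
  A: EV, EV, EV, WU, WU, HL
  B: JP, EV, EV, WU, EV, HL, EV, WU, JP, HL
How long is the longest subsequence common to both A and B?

5

A longest common subsequence is EV, EV, EV, WU, HL (length 5); the LCS DP confirms no longer common subsequence exists.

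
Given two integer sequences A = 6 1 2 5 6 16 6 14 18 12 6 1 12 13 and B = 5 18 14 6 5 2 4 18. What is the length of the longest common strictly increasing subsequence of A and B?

A longest common strictly increasing subsequence is 5, 14, 18 (length 3); it appears in order in both A and B, and no longer such subsequence exists.

3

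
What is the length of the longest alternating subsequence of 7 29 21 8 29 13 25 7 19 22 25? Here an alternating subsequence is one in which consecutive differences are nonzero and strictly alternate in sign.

8

A longest alternating subsequence is 7, 29, 21, 29, 13, 25, 7, 19 (positions 1,2,3,5,6,7,8,9); its 7 consecutive differences strictly alternate in sign, and length 8 is optimal.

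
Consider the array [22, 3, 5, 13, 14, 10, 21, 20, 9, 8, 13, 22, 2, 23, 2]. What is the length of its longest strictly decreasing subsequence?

6

Scanning left to right, the best length ending at each element is: 22→1, 3→2, 5→2, 13→2, 14→2, 10→3, 21→2, 20→3, 9→4, 8→5, 13→4, 22→1, 2→6, 23→1, 2→6.
So the longest decreasing subsequence has length 6, e.g. 22, 13, 10, 9, 8, 2.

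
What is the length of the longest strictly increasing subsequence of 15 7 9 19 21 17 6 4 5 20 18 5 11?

4

Scanning left to right, the best length ending at each element is: 15→1, 7→1, 9→2, 19→3, 21→4, 17→3, 6→1, 4→1, 5→2, 20→4, 18→4, 5→2, 11→3.
So the longest increasing subsequence has length 4, e.g. 7, 9, 19, 21.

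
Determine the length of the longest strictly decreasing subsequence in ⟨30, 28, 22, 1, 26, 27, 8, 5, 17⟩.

Scanning left to right, the best length ending at each element is: 30→1, 28→2, 22→3, 1→4, 26→3, 27→3, 8→4, 5→5, 17→4.
So the longest decreasing subsequence has length 5, e.g. 30, 28, 22, 8, 5.

5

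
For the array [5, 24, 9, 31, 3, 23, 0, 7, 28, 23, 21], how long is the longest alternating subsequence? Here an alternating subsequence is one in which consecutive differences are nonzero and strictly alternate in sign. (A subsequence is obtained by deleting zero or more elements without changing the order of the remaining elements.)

A longest alternating subsequence is 5, 24, 9, 31, 3, 23, 0, 28, 23 (positions 1,2,3,4,5,6,7,9,10); its 8 consecutive differences strictly alternate in sign, and length 9 is optimal.

9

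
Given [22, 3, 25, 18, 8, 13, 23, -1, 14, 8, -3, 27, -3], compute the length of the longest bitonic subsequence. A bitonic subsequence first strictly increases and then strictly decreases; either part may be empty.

7

One longest bitonic subsequence is 3, 8, 13, 23, 14, 8, -3 (positions 2,5,6,7,9,10,13): it rises to 23 then falls. Length 7 is optimal.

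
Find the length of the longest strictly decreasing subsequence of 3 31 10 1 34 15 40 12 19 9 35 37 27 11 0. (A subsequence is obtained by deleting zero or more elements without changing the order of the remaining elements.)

5

Let dp[i] be the longest decreasing subsequence ending at position i. Then dp = [1, 1, 2, 3, 1, 2, 1, 3, 2, 4, 2, 2, 3, 4, 5].
The maximum is 5; one witness is 31, 15, 12, 9, 0 at positions 2,6,8,10,15.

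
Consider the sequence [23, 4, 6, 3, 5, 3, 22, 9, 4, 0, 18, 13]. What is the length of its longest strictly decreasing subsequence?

5

Let dp[i] be the longest decreasing subsequence ending at position i. Then dp = [1, 2, 2, 3, 3, 4, 2, 3, 4, 5, 3, 4].
The maximum is 5; one witness is 23, 6, 5, 3, 0 at positions 1,3,5,6,10.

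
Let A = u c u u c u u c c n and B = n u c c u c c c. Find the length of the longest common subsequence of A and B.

6

A longest common subsequence is ucuccc (length 6); the LCS DP confirms no longer common subsequence exists.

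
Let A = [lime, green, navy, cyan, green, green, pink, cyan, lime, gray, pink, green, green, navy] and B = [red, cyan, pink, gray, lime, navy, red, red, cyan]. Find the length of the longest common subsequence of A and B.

4

A longest common subsequence is cyan, pink, lime, navy (length 4); the LCS DP confirms no longer common subsequence exists.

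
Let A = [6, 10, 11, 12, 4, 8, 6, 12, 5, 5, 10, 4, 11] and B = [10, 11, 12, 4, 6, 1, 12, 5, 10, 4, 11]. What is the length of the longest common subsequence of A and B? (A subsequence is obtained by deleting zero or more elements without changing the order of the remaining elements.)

Backtracking the LCS table gives one alignment: 10 (A2,B1) → 11 (A3,B2) → 12 (A4,B3) → 4 (A5,B4) → 6 (A7,B5) → 12 (A8,B7) → 5 (A10,B8) → 10 (A11,B9) → 4 (A12,B10) → 11 (A13,B11).
So the longest common subsequence has length 10.

10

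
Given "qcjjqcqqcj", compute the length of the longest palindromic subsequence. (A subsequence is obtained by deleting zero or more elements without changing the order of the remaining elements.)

6

Using dp[i][j] = 2 + dp[i+1][j−1] if the ends match, else max(dp[i+1][j], dp[i][j−1]):
dp[1][10] = 6. A witness is jcqqcj at positions 3,6,7,8,9,10.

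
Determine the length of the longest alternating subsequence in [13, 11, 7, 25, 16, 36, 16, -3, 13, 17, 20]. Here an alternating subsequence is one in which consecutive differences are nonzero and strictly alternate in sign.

7

A longest alternating subsequence is 13, 11, 25, 16, 36, -3, 13 (positions 1,2,4,5,6,8,9); its 6 consecutive differences strictly alternate in sign, and length 7 is optimal.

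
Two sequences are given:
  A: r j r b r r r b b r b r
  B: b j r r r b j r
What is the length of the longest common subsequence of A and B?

Backtracking the LCS table gives one alignment: j (A2,B2) → r (A5,B3) → r (A6,B4) → r (A7,B5) → b (A8,B6) → r (A12,B8).
So the longest common subsequence has length 6.

6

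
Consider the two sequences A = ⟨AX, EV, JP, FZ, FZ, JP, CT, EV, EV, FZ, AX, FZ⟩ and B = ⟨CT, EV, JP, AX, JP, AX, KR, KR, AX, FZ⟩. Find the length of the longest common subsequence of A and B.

Backtracking the LCS table gives one alignment: EV (A2,B2) → JP (A3,B3) → JP (A6,B5) → AX (A11,B9) → FZ (A12,B10).
So the longest common subsequence has length 5.

5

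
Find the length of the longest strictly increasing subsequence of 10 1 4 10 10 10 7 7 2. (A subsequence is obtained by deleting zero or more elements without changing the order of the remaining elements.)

Scanning left to right, the best length ending at each element is: 10→1, 1→1, 4→2, 10→3, 10→3, 10→3, 7→3, 7→3, 2→2.
So the longest increasing subsequence has length 3, e.g. 1, 4, 10.

3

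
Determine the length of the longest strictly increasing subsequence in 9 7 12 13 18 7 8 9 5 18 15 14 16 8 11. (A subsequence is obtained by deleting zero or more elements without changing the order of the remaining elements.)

5

One longest increasing subsequence is 9, 12, 13, 15, 16 (positions 1,3,4,11,13), of length 5; no longer one exists.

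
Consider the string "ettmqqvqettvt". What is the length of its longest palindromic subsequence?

7

One longest palindromic subsequence is ttqvqtt (positions 2,3,6,7,8,11,13); it reads the same forward and backward, and the interval DP gives dp[1][13] = 7.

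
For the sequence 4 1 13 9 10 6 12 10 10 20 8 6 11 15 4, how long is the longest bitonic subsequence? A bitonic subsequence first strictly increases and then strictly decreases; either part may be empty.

8

One longest bitonic subsequence is 4, 9, 10, 12, 10, 8, 6, 4 (positions 1,4,5,7,9,11,12,15): it rises to 12 then falls. Length 8 is optimal.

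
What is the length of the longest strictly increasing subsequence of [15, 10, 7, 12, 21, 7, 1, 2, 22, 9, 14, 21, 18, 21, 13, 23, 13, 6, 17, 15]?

7

Scanning left to right, the best length ending at each element is: 15→1, 10→1, 7→1, 12→2, 21→3, 7→1, 1→1, 2→2, 22→4, 9→3, 14→4, 21→5, 18→5, 21→6, 13→4, 23→7, 13→4, 6→3, 17→5, 15→5.
So the longest increasing subsequence has length 7, e.g. 1, 2, 9, 14, 18, 21, 23.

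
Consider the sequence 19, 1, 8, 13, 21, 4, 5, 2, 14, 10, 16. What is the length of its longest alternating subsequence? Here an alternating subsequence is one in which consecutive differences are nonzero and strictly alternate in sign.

9

Track the best alternating length ending on an up-step vs a down-step at each position: up/down = 1/1, 1/2, 3/2, 3/2, 3/1, 3/4, 5/4, 3/6, 7/4, 7/8, 9/4.
The maximum over both is 9; one such subsequence is 19, 1, 8, 4, 5, 2, 14, 10, 16.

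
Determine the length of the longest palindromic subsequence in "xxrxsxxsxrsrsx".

10

Using dp[i][j] = 2 + dp[i+1][j−1] if the ends match, else max(dp[i+1][j], dp[i][j−1]):
dp[1][14] = 10. A witness is xrxsxxsxrx at positions 1,3,4,5,6,7,8,9,12,14.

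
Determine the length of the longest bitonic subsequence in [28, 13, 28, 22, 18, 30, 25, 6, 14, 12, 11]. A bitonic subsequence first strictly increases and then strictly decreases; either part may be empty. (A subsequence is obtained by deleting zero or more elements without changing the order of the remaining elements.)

One longest bitonic subsequence is 13, 28, 22, 18, 14, 12, 11 (positions 2,3,4,5,9,10,11): it rises to 28 then falls. Length 7 is optimal.

7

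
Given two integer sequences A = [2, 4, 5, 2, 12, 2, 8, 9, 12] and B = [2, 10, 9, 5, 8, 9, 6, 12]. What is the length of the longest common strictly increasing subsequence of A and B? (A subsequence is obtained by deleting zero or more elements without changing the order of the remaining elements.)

5

A longest common strictly increasing subsequence is 2, 5, 8, 9, 12 (length 5); it appears in order in both A and B, and no longer such subsequence exists.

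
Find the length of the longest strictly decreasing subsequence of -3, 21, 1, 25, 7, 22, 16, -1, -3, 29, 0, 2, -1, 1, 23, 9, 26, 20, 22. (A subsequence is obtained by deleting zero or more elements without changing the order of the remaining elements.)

Scanning left to right, the best length ending at each element is: -3→1, 21→1, 1→2, 25→1, 7→2, 22→2, 16→3, -1→4, -3→5, 29→1, 0→4, 2→4, -1→5, 1→5, 23→2, 9→4, 26→2, 20→3, 22→3.
So the longest decreasing subsequence has length 5, e.g. 25, 22, 16, -1, -3.

5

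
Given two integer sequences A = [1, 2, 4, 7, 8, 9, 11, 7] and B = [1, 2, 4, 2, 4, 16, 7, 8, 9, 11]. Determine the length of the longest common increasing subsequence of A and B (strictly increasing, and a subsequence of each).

7

A longest common strictly increasing subsequence is 1, 2, 4, 7, 8, 9, 11 (length 7); it appears in order in both A and B, and no longer such subsequence exists.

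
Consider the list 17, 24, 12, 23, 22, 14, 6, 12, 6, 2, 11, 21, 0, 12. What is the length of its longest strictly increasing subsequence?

3

One longest increasing subsequence is 12, 14, 21 (positions 3,6,12), of length 3; no longer one exists.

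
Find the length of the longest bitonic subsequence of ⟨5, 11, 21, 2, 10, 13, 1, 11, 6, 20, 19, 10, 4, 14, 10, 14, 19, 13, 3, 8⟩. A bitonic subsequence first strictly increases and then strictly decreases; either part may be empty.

One longest bitonic subsequence is 5, 11, 21, 20, 19, 14, 13, 8 (positions 1,2,3,10,11,16,18,20): it rises to 21 then falls. Length 8 is optimal.

8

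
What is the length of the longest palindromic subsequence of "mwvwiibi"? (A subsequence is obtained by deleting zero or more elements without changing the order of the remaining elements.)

One longest palindromic subsequence is ibi (positions 5,7,8); it reads the same forward and backward, and the interval DP gives dp[1][8] = 3.

3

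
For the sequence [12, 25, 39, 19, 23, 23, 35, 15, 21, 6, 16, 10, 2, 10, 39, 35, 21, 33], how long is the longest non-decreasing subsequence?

6

One longest non-decreasing subsequence is 12, 19, 23, 23, 35, 39 (positions 1,4,5,6,7,15), of length 6; no longer one exists.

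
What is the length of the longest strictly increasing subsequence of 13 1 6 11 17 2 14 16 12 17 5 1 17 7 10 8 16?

6

Let dp[i] be the longest increasing subsequence ending at position i. Then dp = [1, 1, 2, 3, 4, 2, 4, 5, 4, 6, 3, 1, 6, 4, 5, 5, 6].
The maximum is 6; one witness is 1, 6, 11, 14, 16, 17 at positions 2,3,4,7,8,10.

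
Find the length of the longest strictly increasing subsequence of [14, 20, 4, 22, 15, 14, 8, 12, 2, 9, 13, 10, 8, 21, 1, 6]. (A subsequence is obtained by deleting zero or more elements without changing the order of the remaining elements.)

Let dp[i] be the longest increasing subsequence ending at position i. Then dp = [1, 2, 1, 3, 2, 2, 2, 3, 1, 3, 4, 4, 2, 5, 1, 2].
The maximum is 5; one witness is 4, 8, 12, 13, 21 at positions 3,7,8,11,14.

5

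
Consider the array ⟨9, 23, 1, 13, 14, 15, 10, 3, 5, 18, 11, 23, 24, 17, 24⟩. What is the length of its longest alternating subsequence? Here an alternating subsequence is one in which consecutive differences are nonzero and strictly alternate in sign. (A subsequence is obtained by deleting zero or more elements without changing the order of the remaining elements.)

10

A longest alternating subsequence is 9, 23, 1, 13, 10, 18, 11, 23, 17, 24 (positions 1,2,3,4,7,10,11,12,14,15); its 9 consecutive differences strictly alternate in sign, and length 10 is optimal.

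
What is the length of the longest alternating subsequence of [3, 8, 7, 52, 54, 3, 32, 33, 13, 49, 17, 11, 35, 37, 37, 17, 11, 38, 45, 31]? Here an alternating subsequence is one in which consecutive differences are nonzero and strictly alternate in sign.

Track the best alternating length ending on an up-step vs a down-step at each position: up/down = 1/1, 2/1, 2/3, 4/1, 4/1, 1/5, 6/5, 6/5, 6/7, 8/5, 8/9, 6/9, 10/9, 10/9, 10/9, 10/11, 6/11, 12/9, 12/9, 12/13.
The maximum over both is 13; one such subsequence is 3, 8, 7, 52, 3, 32, 13, 49, 17, 35, 17, 38, 31.

13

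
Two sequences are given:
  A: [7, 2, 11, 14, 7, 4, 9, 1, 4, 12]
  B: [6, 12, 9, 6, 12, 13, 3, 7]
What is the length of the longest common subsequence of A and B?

A longest common subsequence is 9, 12 (length 2); the LCS DP confirms no longer common subsequence exists.

2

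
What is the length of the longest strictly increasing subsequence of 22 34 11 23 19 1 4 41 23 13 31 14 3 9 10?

4

Let dp[i] be the longest increasing subsequence ending at position i. Then dp = [1, 2, 1, 2, 2, 1, 2, 3, 3, 3, 4, 4, 2, 3, 4].
The maximum is 4; one witness is 11, 19, 23, 31 at positions 3,5,9,11.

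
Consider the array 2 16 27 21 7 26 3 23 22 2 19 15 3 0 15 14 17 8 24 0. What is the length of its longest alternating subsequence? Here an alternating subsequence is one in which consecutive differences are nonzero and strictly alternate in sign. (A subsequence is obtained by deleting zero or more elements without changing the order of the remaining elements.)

Track the best alternating length ending on an up-step vs a down-step at each position: up/down = 1/1, 2/1, 2/1, 2/3, 2/3, 4/3, 2/5, 6/5, 6/7, 1/7, 8/7, 8/9, 8/9, 1/9, 10/9, 10/11, 12/9, 10/13, 14/5, 1/15.
The maximum over both is 15; one such subsequence is 2, 27, 21, 26, 3, 23, 2, 19, 3, 15, 14, 17, 8, 24, 0.

15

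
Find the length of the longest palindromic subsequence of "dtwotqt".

3

Using dp[i][j] = 2 + dp[i+1][j−1] if the ends match, else max(dp[i+1][j], dp[i][j−1]):
dp[1][7] = 3. A witness is tqt at positions 2,6,7.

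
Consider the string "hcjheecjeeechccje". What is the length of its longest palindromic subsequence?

9

Using dp[i][j] = 2 + dp[i+1][j−1] if the ends match, else max(dp[i+1][j], dp[i][j−1]):
dp[1][17] = 9. A witness is jhceeechj at positions 3,4,7,9,10,11,12,13,16.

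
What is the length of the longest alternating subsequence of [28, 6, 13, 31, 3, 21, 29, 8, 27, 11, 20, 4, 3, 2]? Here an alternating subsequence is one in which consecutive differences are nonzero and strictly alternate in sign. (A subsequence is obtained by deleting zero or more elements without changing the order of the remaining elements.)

10

A longest alternating subsequence is 28, 6, 13, 3, 21, 8, 27, 11, 20, 4 (positions 1,2,3,5,6,8,9,10,11,12); its 9 consecutive differences strictly alternate in sign, and length 10 is optimal.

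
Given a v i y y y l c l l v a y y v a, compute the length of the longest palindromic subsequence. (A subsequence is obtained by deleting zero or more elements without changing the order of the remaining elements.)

One longest palindromic subsequence is avyylllyyva (positions 1,2,4,5,7,9,10,13,14,15,16); it reads the same forward and backward, and the interval DP gives dp[1][16] = 11.

11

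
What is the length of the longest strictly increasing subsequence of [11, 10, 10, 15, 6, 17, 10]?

3

Scanning left to right, the best length ending at each element is: 11→1, 10→1, 10→1, 15→2, 6→1, 17→3, 10→2.
So the longest increasing subsequence has length 3, e.g. 11, 15, 17.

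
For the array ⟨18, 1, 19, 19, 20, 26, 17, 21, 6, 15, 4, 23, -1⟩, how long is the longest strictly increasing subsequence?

5

Let dp[i] be the longest increasing subsequence ending at position i. Then dp = [1, 1, 2, 2, 3, 4, 2, 4, 2, 3, 2, 5, 1].
The maximum is 5; one witness is 18, 19, 20, 21, 23 at positions 1,3,5,8,12.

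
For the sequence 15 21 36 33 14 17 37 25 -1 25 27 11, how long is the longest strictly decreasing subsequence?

Let dp[i] be the longest decreasing subsequence ending at position i. Then dp = [1, 1, 1, 2, 3, 3, 1, 3, 4, 3, 3, 4].
The maximum is 4; one witness is 36, 33, 14, -1 at positions 3,4,5,9.

4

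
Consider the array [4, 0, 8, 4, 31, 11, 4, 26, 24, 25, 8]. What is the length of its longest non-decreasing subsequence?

Scanning left to right, the best length ending at each element is: 4→1, 0→1, 8→2, 4→2, 31→3, 11→3, 4→3, 26→4, 24→4, 25→5, 8→4.
So the longest non-decreasing subsequence has length 5, e.g. 4, 8, 11, 24, 25.

5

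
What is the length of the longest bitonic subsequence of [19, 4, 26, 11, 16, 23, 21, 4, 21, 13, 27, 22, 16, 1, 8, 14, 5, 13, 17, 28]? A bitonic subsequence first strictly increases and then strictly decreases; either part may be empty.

9

One longest bitonic subsequence is 4, 11, 16, 23, 27, 22, 16, 14, 13 (positions 2,4,5,6,11,12,13,16,18): it rises to 27 then falls. Length 9 is optimal.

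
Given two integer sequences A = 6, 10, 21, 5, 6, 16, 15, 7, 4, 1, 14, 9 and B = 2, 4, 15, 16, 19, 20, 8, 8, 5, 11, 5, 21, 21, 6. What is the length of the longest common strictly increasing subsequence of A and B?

2

A longest common strictly increasing subsequence is 5, 6 (length 2); it appears in order in both A and B, and no longer such subsequence exists.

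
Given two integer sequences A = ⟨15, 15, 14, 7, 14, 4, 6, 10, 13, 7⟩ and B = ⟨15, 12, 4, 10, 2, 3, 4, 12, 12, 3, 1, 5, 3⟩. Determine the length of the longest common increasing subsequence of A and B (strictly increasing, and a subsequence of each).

2

For each value that appears in both, track the longest common increasing run ending there.
The best achievable length is 2; one witness is 4, 10 (A-positions 6,8, B-positions 3,4).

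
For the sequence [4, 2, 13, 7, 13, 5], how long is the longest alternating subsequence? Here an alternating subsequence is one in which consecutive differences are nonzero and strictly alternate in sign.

6

A longest alternating subsequence is 4, 2, 13, 7, 13, 5 (positions 1,2,3,4,5,6); its 5 consecutive differences strictly alternate in sign, and length 6 is optimal.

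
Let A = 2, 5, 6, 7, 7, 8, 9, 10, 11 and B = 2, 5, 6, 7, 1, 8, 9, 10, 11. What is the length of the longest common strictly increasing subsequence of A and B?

A longest common strictly increasing subsequence is 2, 5, 6, 7, 8, 9, 10, 11 (length 8); it appears in order in both A and B, and no longer such subsequence exists.

8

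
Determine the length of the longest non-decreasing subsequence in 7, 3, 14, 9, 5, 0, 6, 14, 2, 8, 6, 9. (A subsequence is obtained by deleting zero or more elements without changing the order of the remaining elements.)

5

Let dp[i] be the longest non-decreasing subsequence ending at position i. Then dp = [1, 1, 2, 2, 2, 1, 3, 4, 2, 4, 4, 5].
The maximum is 5; one witness is 3, 5, 6, 8, 9 at positions 2,5,7,10,12.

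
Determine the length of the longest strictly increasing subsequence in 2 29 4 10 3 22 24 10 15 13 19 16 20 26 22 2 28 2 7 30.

Let dp[i] be the longest increasing subsequence ending at position i. Then dp = [1, 2, 2, 3, 2, 4, 5, 3, 4, 4, 5, 5, 6, 7, 7, 1, 8, 1, 3, 9].
The maximum is 9; one witness is 2, 4, 10, 15, 19, 20, 26, 28, 30 at positions 1,3,4,9,11,13,14,17,20.

9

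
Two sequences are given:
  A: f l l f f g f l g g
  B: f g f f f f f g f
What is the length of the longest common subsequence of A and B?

5

A longest common subsequence is fffgf (length 5); the LCS DP confirms no longer common subsequence exists.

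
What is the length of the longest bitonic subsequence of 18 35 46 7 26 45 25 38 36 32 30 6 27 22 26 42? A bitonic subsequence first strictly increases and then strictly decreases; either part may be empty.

Let inc[i] be the LIS ending at i and dec[i] the longest strictly decreasing subsequence starting at i. inc = [1, 2, 3, 1, 2, 3, 2, 3, 3, 3, 3, 1, 3, 2, 3, 4], dec = [3, 5, 8, 2, 3, 7, 2, 6, 5, 4, 3, 1, 2, 1, 1, 1].
max_i inc[i]+dec[i]−1 = 10, with one witness 18, 35, 46, 45, 38, 36, 32, 30, 27, 26.

10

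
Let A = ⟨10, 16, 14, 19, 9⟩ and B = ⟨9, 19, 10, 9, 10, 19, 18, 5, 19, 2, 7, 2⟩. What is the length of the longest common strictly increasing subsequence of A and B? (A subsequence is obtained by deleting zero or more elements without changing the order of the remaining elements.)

2

A longest common strictly increasing subsequence is 10, 19 (length 2); it appears in order in both A and B, and no longer such subsequence exists.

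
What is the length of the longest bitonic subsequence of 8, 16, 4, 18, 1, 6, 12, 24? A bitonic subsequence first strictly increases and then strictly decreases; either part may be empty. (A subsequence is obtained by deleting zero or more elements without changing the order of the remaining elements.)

One longest bitonic subsequence is 8, 16, 4, 1 (positions 1,2,3,5): it rises to 16 then falls. Length 4 is optimal.

4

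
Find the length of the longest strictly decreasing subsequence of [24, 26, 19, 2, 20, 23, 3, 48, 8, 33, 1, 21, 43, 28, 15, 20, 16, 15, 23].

6

Let dp[i] be the longest decreasing subsequence ending at position i. Then dp = [1, 1, 2, 3, 2, 2, 3, 1, 3, 2, 4, 3, 2, 3, 4, 4, 5, 6, 4].
The maximum is 6; one witness is 24, 23, 21, 20, 16, 15 at positions 1,6,12,16,17,18.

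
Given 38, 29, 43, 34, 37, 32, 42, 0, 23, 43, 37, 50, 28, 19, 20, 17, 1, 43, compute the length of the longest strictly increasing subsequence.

6

Let dp[i] be the longest increasing subsequence ending at position i. Then dp = [1, 1, 2, 2, 3, 2, 4, 1, 2, 5, 3, 6, 3, 2, 3, 2, 2, 5].
The maximum is 6; one witness is 29, 34, 37, 42, 43, 50 at positions 2,4,5,7,10,12.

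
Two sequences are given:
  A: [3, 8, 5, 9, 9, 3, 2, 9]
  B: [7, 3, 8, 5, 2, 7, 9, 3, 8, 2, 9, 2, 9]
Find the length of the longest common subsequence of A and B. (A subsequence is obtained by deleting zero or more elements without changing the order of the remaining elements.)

7

Backtracking the LCS table gives one alignment: 3 (A1,B2) → 8 (A2,B3) → 5 (A3,B4) → 9 (A4,B7) → 9 (A5,B11) → 2 (A7,B12) → 9 (A8,B13).
So the longest common subsequence has length 7.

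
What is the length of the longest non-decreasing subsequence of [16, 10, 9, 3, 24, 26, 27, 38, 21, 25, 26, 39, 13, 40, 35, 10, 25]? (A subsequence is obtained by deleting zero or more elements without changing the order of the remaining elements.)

Scanning left to right, the best length ending at each element is: 16→1, 10→1, 9→1, 3→1, 24→2, 26→3, 27→4, 38→5, 21→2, 25→3, 26→4, 39→6, 13→2, 40→7, 35→5, 10→2, 25→4.
So the longest non-decreasing subsequence has length 7, e.g. 16, 24, 26, 27, 38, 39, 40.

7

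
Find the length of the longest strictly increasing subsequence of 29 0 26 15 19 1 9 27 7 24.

Let dp[i] be the longest increasing subsequence ending at position i. Then dp = [1, 1, 2, 2, 3, 2, 3, 4, 3, 4].
The maximum is 4; one witness is 0, 15, 19, 27 at positions 2,4,5,8.

4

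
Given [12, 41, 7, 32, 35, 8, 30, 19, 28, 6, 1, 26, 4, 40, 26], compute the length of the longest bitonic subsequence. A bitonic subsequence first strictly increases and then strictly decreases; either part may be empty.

One longest bitonic subsequence is 12, 41, 35, 30, 28, 26, 4 (positions 1,2,5,7,9,12,13): it rises to 41 then falls. Length 7 is optimal.

7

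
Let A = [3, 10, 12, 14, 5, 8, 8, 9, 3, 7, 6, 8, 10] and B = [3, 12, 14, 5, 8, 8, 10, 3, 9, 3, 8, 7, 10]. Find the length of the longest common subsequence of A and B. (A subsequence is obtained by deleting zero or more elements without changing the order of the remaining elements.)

10

Backtracking the LCS table gives one alignment: 3 (A1,B1) → 12 (A3,B2) → 14 (A4,B3) → 5 (A5,B4) → 8 (A6,B5) → 8 (A7,B6) → 9 (A8,B9) → 3 (A9,B10) → 7 (A10,B12) → 10 (A13,B13).
So the longest common subsequence has length 10.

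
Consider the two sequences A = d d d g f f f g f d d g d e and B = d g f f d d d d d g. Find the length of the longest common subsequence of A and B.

7

A longest common subsequence is dgffddg (length 7); the LCS DP confirms no longer common subsequence exists.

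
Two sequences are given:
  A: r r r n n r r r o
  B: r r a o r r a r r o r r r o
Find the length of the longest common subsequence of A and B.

Backtracking the LCS table gives one alignment: r (A1,B6) → r (A2,B8) → r (A3,B9) → r (A6,B11) → r (A7,B12) → r (A8,B13) → o (A9,B14).
So the longest common subsequence has length 7.

7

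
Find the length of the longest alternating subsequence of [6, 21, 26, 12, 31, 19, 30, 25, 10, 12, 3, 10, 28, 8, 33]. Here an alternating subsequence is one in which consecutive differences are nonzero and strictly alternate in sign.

Track the best alternating length ending on an up-step vs a down-step at each position: up/down = 1/1, 2/1, 2/1, 2/3, 4/1, 4/5, 6/5, 6/7, 2/7, 8/7, 1/9, 10/9, 10/7, 10/11, 12/1.
The maximum over both is 12; one such subsequence is 6, 21, 12, 31, 19, 30, 10, 12, 3, 10, 8, 33.

12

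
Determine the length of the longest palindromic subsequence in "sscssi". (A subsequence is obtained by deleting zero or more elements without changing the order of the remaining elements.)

5

One longest palindromic subsequence is sscss (positions 1,2,3,4,5); it reads the same forward and backward, and the interval DP gives dp[1][6] = 5.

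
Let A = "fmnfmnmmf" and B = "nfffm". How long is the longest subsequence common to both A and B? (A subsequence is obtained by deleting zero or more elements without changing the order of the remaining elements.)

Backtracking the LCS table gives one alignment: f (A1,B3) → f (A4,B4) → m (A8,B5).
So the longest common subsequence has length 3.

3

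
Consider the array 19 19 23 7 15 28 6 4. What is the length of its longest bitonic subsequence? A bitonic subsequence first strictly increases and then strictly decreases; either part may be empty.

Let inc[i] be the LIS ending at i and dec[i] the longest strictly decreasing subsequence starting at i. inc = [1, 1, 2, 1, 2, 3, 1, 1], dec = [4, 4, 4, 3, 3, 3, 2, 1].
max_i inc[i]+dec[i]−1 = 5, with one witness 19, 23, 15, 6, 4.

5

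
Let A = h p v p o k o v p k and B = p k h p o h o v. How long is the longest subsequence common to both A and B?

5

Backtracking the LCS table gives one alignment: h (A1,B3) → p (A4,B4) → o (A5,B5) → o (A7,B7) → v (A8,B8).
So the longest common subsequence has length 5.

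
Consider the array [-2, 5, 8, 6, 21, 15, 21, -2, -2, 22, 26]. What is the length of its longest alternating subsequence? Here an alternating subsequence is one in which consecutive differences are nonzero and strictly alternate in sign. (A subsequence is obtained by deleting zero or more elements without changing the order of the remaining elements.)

A longest alternating subsequence is -2, 8, 6, 21, 15, 21, -2, 22 (positions 1,3,4,5,6,7,8,10); its 7 consecutive differences strictly alternate in sign, and length 8 is optimal.

8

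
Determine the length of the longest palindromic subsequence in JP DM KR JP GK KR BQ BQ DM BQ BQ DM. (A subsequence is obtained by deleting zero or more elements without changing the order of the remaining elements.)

7

One longest palindromic subsequence is DM BQ BQ DM BQ BQ DM (positions 2,7,8,9,10,11,12); it reads the same forward and backward, and the interval DP gives dp[1][12] = 7.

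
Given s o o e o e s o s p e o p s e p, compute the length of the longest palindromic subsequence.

One longest palindromic subsequence is eoesoseoe (positions 4,5,6,7,8,9,11,12,15); it reads the same forward and backward, and the interval DP gives dp[1][16] = 9.

9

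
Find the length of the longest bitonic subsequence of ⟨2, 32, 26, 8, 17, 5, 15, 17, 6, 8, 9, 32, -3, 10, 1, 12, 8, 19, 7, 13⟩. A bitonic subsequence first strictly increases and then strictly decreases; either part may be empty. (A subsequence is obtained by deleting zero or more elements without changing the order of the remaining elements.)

9

One longest bitonic subsequence is 2, 5, 6, 8, 9, 32, 12, 8, 7 (positions 1,6,9,10,11,12,16,17,19): it rises to 32 then falls. Length 9 is optimal.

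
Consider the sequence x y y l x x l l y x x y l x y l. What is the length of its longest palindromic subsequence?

10

One longest palindromic subsequence is lxlyxxylxl (positions 4,6,7,9,10,11,12,13,14,16); it reads the same forward and backward, and the interval DP gives dp[1][16] = 10.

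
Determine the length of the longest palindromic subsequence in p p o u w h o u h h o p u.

7

One longest palindromic subsequence is pohhhop (positions 2,3,6,9,10,11,12); it reads the same forward and backward, and the interval DP gives dp[1][13] = 7.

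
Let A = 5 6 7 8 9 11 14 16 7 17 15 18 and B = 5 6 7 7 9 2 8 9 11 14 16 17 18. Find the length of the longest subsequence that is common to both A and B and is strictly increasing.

10

For each value that appears in both, track the longest common increasing run ending there.
The best achievable length is 10; one witness is 5, 6, 7, 8, 9, 11, 14, 16, 17, 18 (A-positions 1,2,3,4,5,6,7,8,10,12, B-positions 1,2,3,7,8,9,10,11,12,13).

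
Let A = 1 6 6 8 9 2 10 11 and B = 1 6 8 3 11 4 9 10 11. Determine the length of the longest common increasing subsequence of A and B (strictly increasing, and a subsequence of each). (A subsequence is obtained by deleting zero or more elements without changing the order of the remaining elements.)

A longest common strictly increasing subsequence is 1, 6, 8, 9, 10, 11 (length 6); it appears in order in both A and B, and no longer such subsequence exists.

6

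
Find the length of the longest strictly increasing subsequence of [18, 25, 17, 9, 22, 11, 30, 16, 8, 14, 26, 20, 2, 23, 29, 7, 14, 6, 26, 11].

6

One longest increasing subsequence is 9, 11, 16, 20, 23, 29 (positions 4,6,8,12,14,15), of length 6; no longer one exists.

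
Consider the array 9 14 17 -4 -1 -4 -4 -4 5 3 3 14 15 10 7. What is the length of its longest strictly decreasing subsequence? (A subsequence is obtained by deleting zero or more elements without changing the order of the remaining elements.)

Scanning left to right, the best length ending at each element is: 9→1, 14→1, 17→1, -4→2, -1→2, -4→3, -4→3, -4→3, 5→2, 3→3, 3→3, 14→2, 15→2, 10→3, 7→4.
So the longest decreasing subsequence has length 4, e.g. 17, 14, 10, 7.

4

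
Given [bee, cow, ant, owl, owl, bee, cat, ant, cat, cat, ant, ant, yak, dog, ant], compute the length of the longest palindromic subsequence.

Using dp[i][j] = 2 + dp[i+1][j−1] if the ends match, else max(dp[i+1][j], dp[i][j−1]):
dp[1][15] = 6. A witness is ant ant cat cat ant ant at positions 3,8,9,10,12,15.

6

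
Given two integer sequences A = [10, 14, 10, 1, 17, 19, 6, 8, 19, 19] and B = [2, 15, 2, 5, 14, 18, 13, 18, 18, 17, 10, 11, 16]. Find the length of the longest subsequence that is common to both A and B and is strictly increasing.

A longest common strictly increasing subsequence is 14, 17 (length 2); it appears in order in both A and B, and no longer such subsequence exists.

2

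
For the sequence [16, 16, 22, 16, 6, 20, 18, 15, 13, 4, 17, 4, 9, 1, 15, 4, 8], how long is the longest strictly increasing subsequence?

Let dp[i] be the longest increasing subsequence ending at position i. Then dp = [1, 1, 2, 1, 1, 2, 2, 2, 2, 1, 3, 1, 2, 1, 3, 2, 3].
The maximum is 3; one witness is 6, 15, 17 at positions 5,8,11.

3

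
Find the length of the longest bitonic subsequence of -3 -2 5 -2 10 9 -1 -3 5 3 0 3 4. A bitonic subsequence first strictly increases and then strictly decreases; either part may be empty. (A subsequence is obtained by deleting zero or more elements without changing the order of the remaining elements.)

Let inc[i] be the LIS ending at i and dec[i] the longest strictly decreasing subsequence starting at i. inc = [1, 2, 3, 2, 4, 4, 3, 1, 4, 4, 4, 5, 6], dec = [1, 2, 3, 2, 5, 4, 2, 1, 3, 2, 1, 1, 1].
max_i inc[i]+dec[i]−1 = 8, with one witness -3, -2, 5, 10, 9, 5, 3, 0.

8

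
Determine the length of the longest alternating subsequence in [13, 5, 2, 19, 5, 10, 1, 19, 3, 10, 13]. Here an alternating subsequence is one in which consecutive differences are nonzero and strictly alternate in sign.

Track the best alternating length ending on an up-step vs a down-step at each position: up/down = 1/1, 1/2, 1/2, 3/1, 3/4, 5/4, 1/6, 7/1, 7/8, 9/8, 9/8.
The maximum over both is 9; one such subsequence is 13, 5, 19, 5, 10, 1, 19, 3, 10.

9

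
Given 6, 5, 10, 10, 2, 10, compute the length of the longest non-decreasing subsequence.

4

One longest non-decreasing subsequence is 6, 10, 10, 10 (positions 1,3,4,6), of length 4; no longer one exists.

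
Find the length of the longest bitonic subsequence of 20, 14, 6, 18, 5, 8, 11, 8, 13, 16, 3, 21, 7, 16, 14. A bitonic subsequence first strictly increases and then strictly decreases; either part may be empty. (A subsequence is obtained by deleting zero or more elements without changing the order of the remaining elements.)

8

One longest bitonic subsequence is 6, 8, 11, 13, 16, 21, 16, 14 (positions 3,6,7,9,10,12,14,15): it rises to 21 then falls. Length 8 is optimal.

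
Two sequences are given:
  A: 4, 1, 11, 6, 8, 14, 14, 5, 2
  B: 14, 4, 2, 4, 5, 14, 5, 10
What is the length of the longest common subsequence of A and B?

A longest common subsequence is 4, 14, 5 (length 3); the LCS DP confirms no longer common subsequence exists.

3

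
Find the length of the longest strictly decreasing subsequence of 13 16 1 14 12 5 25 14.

Let dp[i] be the longest decreasing subsequence ending at position i. Then dp = [1, 1, 2, 2, 3, 4, 1, 2].
The maximum is 4; one witness is 16, 14, 12, 5 at positions 2,4,5,6.

4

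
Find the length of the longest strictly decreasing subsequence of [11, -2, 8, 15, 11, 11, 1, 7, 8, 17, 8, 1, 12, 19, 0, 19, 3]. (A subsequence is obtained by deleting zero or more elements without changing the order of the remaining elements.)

Let dp[i] be the longest decreasing subsequence ending at position i. Then dp = [1, 2, 2, 1, 2, 2, 3, 3, 3, 1, 3, 4, 2, 1, 5, 1, 4].
The maximum is 5; one witness is 11, 8, 7, 1, 0 at positions 1,3,8,12,15.

5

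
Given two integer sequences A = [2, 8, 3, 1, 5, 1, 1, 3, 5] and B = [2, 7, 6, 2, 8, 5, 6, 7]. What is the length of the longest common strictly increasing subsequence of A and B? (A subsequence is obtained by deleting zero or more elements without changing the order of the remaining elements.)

For each value that appears in both, track the longest common increasing run ending there.
The best achievable length is 2; one witness is 2, 8 (A-positions 1,2, B-positions 1,5).

2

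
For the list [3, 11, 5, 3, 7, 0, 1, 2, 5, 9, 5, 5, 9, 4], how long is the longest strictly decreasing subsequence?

Let dp[i] be the longest decreasing subsequence ending at position i. Then dp = [1, 1, 2, 3, 2, 4, 4, 4, 3, 2, 3, 3, 2, 4].
The maximum is 4; one witness is 11, 5, 3, 0 at positions 2,3,4,6.

4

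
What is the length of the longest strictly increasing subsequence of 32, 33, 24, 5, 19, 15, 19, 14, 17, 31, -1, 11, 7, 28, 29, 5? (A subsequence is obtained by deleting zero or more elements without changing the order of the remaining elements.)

Let dp[i] be the longest increasing subsequence ending at position i. Then dp = [1, 2, 1, 1, 2, 2, 3, 2, 3, 4, 1, 2, 2, 4, 5, 2].
The maximum is 5; one witness is 5, 15, 19, 28, 29 at positions 4,6,7,14,15.

5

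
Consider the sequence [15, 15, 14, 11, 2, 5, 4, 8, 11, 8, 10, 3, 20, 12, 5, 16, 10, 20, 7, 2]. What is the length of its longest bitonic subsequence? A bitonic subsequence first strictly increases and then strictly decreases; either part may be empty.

9

One longest bitonic subsequence is 2, 5, 8, 11, 20, 16, 10, 7, 2 (positions 5,6,8,9,13,16,17,19,20): it rises to 20 then falls. Length 9 is optimal.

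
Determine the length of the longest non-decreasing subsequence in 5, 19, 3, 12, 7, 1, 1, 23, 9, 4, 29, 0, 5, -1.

Let dp[i] be the longest non-decreasing subsequence ending at position i. Then dp = [1, 2, 1, 2, 2, 1, 2, 3, 3, 3, 4, 1, 4, 1].
The maximum is 4; one witness is 5, 19, 23, 29 at positions 1,2,8,11.

4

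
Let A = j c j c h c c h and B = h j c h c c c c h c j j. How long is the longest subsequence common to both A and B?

6

Backtracking the LCS table gives one alignment: j (A1,B2) → c (A2,B5) → c (A4,B6) → c (A6,B7) → c (A7,B8) → h (A8,B9).
So the longest common subsequence has length 6.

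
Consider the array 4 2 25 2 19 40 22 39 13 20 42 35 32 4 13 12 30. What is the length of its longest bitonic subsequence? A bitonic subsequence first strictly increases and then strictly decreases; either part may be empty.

9

One longest bitonic subsequence is 4, 19, 22, 39, 42, 35, 32, 13, 12 (positions 1,5,7,8,11,12,13,15,16): it rises to 42 then falls. Length 9 is optimal.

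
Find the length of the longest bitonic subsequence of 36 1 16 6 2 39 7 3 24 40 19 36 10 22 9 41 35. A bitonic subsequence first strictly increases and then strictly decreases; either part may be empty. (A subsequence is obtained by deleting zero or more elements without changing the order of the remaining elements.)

One longest bitonic subsequence is 1, 6, 7, 24, 40, 36, 22, 9 (positions 2,4,7,9,10,12,14,15): it rises to 40 then falls. Length 8 is optimal.

8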